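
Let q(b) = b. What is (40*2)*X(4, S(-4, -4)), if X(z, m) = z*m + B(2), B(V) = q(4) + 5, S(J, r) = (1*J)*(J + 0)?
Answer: 5840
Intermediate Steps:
S(J, r) = J**2 (S(J, r) = J*J = J**2)
B(V) = 9 (B(V) = 4 + 5 = 9)
X(z, m) = 9 + m*z (X(z, m) = z*m + 9 = m*z + 9 = 9 + m*z)
(40*2)*X(4, S(-4, -4)) = (40*2)*(9 + (-4)**2*4) = 80*(9 + 16*4) = 80*(9 + 64) = 80*73 = 5840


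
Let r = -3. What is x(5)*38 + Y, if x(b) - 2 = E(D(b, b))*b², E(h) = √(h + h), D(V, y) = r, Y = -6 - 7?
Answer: 63 + 950*I*√6 ≈ 63.0 + 2327.0*I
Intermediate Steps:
Y = -13
D(V, y) = -3
E(h) = √2*√h (E(h) = √(2*h) = √2*√h)
x(b) = 2 + I*√6*b² (x(b) = 2 + (√2*√(-3))*b² = 2 + (√2*(I*√3))*b² = 2 + (I*√6)*b² = 2 + I*√6*b²)
x(5)*38 + Y = (2 + I*√6*5²)*38 - 13 = (2 + I*√6*25)*38 - 13 = (2 + 25*I*√6)*38 - 13 = (76 + 950*I*√6) - 13 = 63 + 950*I*√6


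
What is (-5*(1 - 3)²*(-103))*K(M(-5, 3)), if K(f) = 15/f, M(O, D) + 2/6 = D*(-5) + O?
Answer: -92700/61 ≈ -1519.7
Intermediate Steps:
M(O, D) = -⅓ + O - 5*D (M(O, D) = -⅓ + (D*(-5) + O) = -⅓ + (-5*D + O) = -⅓ + (O - 5*D) = -⅓ + O - 5*D)
(-5*(1 - 3)²*(-103))*K(M(-5, 3)) = (-5*(1 - 3)²*(-103))*(15/(-⅓ - 5 - 5*3)) = (-5*(-2)²*(-103))*(15/(-⅓ - 5 - 15)) = (-5*4*(-103))*(15/(-61/3)) = (-20*(-103))*(15*(-3/61)) = 2060*(-45/61) = -92700/61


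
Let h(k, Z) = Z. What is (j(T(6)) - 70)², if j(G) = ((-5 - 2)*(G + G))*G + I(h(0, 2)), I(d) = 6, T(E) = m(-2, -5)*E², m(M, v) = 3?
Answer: 26686489600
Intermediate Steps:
T(E) = 3*E²
j(G) = 6 - 14*G² (j(G) = ((-5 - 2)*(G + G))*G + 6 = (-14*G)*G + 6 = -14*G² + 6 = 6 - 14*G²)
(j(T(6)) - 70)² = ((6 - 14*(3*6²)²) - 70)² = ((6 - 14*(3*36)²) - 70)² = ((6 - 14*108²) - 70)² = ((6 - 14*11664) - 70)² = ((6 - 163296) - 70)² = (-163290 - 70)² = (-163360)² = 26686489600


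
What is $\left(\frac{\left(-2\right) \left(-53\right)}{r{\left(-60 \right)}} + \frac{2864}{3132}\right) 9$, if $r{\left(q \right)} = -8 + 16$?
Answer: $\frac{44363}{348} \approx 127.48$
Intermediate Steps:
$r{\left(q \right)} = 8$
$\left(\frac{\left(-2\right) \left(-53\right)}{r{\left(-60 \right)}} + \frac{2864}{3132}\right) 9 = \left(\frac{\left(-2\right) \left(-53\right)}{8} + \frac{2864}{3132}\right) 9 = \left(106 \cdot \frac{1}{8} + 2864 \cdot \frac{1}{3132}\right) 9 = \left(\frac{53}{4} + \frac{716}{783}\right) 9 = \frac{44363}{3132} \cdot 9 = \frac{44363}{348}$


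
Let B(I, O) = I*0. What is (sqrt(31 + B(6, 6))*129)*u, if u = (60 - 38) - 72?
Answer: -6450*sqrt(31) ≈ -35912.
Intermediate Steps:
B(I, O) = 0
u = -50 (u = 22 - 72 = -50)
(sqrt(31 + B(6, 6))*129)*u = (sqrt(31 + 0)*129)*(-50) = (sqrt(31)*129)*(-50) = (129*sqrt(31))*(-50) = -6450*sqrt(31)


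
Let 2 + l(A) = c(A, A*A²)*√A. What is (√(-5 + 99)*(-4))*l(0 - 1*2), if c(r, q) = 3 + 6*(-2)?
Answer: 8*√94 + 72*I*√47 ≈ 77.563 + 493.61*I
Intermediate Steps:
c(r, q) = -9 (c(r, q) = 3 - 12 = -9)
l(A) = -2 - 9*√A
(√(-5 + 99)*(-4))*l(0 - 1*2) = (√(-5 + 99)*(-4))*(-2 - 9*√(0 - 1*2)) = (√94*(-4))*(-2 - 9*√(0 - 2)) = (-4*√94)*(-2 - 9*I*√2) = -4*√94*(-2 - 9*I*√2)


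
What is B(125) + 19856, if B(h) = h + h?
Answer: 20106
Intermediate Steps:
B(h) = 2*h
B(125) + 19856 = 2*125 + 19856 = 250 + 19856 = 20106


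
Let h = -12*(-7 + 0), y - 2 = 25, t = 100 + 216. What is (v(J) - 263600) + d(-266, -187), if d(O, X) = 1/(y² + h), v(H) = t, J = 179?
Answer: -214049891/813 ≈ -2.6328e+5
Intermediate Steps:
t = 316
v(H) = 316
y = 27 (y = 2 + 25 = 27)
h = 84 (h = -12*(-7) = 84)
d(O, X) = 1/813 (d(O, X) = 1/(27² + 84) = 1/(729 + 84) = 1/813)
(v(J) - 263600) + d(-266, -187) = (316 - 263600) + 1/813 = -263284 + 1/813 = -214049891/813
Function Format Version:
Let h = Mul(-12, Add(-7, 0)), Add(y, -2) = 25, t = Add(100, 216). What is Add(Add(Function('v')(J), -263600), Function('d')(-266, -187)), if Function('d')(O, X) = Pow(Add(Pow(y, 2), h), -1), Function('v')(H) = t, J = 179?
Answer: Rational(-214049891, 813) ≈ -2.6328e+5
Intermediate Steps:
t = 316
Function('v')(H) = 316
y = 27 (y = Add(2, 25) = 27)
h = 84 (h = Mul(-12, -7) = 84)
Function('d')(O, X) = Rational(1, 813) (Function('d')(O, X) = Pow(Add(Pow(27, 2), 84), -1) = Pow(Add(729, 84), -1) = Pow(813, -1) = Rational(1, 813))
Add(Add(Function('v')(J), -263600), Function('d')(-266, -187)) = Add(Add(316, -263600), Rational(1, 813)) = Add(-263284, Rational(1, 813)) = Rational(-214049891, 813)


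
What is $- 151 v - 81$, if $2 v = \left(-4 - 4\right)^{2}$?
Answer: $-4913$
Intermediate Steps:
$v = 32$ ($v = \frac{\left(-4 - 4\right)^{2}}{2} = \frac{\left(-8\right)^{2}}{2} = \frac{1}{2} \cdot 64 = 32$)
$- 151 v - 81 = \left(-151\right) 32 - 81 = -4832 - 81 = -4913$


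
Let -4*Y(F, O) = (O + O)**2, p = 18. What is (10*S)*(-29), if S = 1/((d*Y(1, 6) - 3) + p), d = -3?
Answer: -290/123 ≈ -2.3577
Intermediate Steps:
Y(F, O) = -O**2 (Y(F, O) = -(O + O)**2/4 = -4*O**2/4 = -O**2)
S = 1/123 (S = 1/((-(-3)*6**2 - 3) + 18) = 1/((-(-3)*36 - 3) + 18) = 1/((-3*(-36) - 3) + 18) = 1/((108 - 3) + 18) = 1/(105 + 18) = 1/123 ≈ 0.0081301)
(10*S)*(-29) = (10*(1/123))*(-29) = (10/123)*(-29) = -290/123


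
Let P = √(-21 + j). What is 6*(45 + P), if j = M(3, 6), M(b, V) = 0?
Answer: 270 + 6*I*√21 ≈ 270.0 + 27.495*I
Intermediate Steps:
j = 0
P = I*√21 (P = √(-21 + 0) = √(-21) = I*√21 ≈ 4.5826*I)
6*(45 + P) = 6*(45 + I*√21) = 270 + 6*I*√21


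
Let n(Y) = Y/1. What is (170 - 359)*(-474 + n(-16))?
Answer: 92610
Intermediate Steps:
n(Y) = Y (n(Y) = Y*1 = Y)
(170 - 359)*(-474 + n(-16)) = (170 - 359)*(-474 - 16) = -189*(-490) = 92610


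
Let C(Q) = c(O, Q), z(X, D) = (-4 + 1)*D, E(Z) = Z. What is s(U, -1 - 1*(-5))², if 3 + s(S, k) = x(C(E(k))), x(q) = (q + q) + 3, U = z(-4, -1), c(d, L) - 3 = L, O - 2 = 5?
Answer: 196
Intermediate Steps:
O = 7 (O = 2 + 5 = 7)
z(X, D) = -3*D
c(d, L) = 3 + L
C(Q) = 3 + Q
U = 3 (U = -3*(-1) = 3)
x(q) = 3 + 2*q (x(q) = 2*q + 3 = 3 + 2*q)
s(S, k) = 6 + 2*k (s(S, k) = -3 + (3 + 2*(3 + k)) = -3 + (3 + (6 + 2*k)) = -3 + (9 + 2*k) = 6 + 2*k)
s(U, -1 - 1*(-5))² = (6 + 2*(-1 - 1*(-5)))² = (6 + 2*(-1 + 5))² = (6 + 2*4)² = (6 + 8)² = 14² = 196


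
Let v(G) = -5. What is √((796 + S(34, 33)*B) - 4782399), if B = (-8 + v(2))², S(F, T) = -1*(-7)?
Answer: 2*I*√1195105 ≈ 2186.4*I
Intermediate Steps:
S(F, T) = 7
B = 169 (B = (-8 - 5)² = (-13)² = 169)
√((796 + S(34, 33)*B) - 4782399) = √((796 + 7*169) - 4782399) = √((796 + 1183) - 4782399) = √(1979 - 4782399) = √(-4780420) = 2*I*√1195105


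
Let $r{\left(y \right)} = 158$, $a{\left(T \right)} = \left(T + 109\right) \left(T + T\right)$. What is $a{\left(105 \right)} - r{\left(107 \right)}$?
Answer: $44782$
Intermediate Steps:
$a{\left(T \right)} = 2 T \left(109 + T\right)$ ($a{\left(T \right)} = \left(109 + T\right) 2 T = 2 T \left(109 + T\right)$)
$a{\left(105 \right)} - r{\left(107 \right)} = 2 \cdot 105 \left(109 + 105\right) - 158 = 2 \cdot 105 \cdot 214 - 158 = 44940 - 158 = 44782$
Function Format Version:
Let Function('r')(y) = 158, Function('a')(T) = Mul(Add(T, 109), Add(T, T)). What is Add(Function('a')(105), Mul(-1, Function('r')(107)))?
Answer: 44782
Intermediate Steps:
Function('a')(T) = Mul(2, T, Add(109, T)) (Function('a')(T) = Mul(Add(109, T), Mul(2, T)) = Mul(2, T, Add(109, T)))
Add(Function('a')(105), Mul(-1, Function('r')(107))) = Add(Mul(2, 105, Add(109, 105)), Mul(-1, 158)) = Add(Mul(2, 105, 214), -158) = Add(44940, -158) = 44782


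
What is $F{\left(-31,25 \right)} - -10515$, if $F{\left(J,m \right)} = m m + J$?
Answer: $11109$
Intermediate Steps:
$F{\left(J,m \right)} = J + m^{2}$ ($F{\left(J,m \right)} = m^{2} + J = J + m^{2}$)
$F{\left(-31,25 \right)} - -10515 = \left(-31 + 25^{2}\right) - -10515 = \left(-31 + 625\right) + 10515 = 594 + 10515 = 11109$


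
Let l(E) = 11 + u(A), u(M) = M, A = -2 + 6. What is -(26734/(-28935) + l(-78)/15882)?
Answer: 141385121/153181890 ≈ 0.92299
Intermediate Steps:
A = 4
l(E) = 15 (l(E) = 11 + 4 = 15)
-(26734/(-28935) + l(-78)/15882) = -(26734/(-28935) + 15/15882) = -(26734*(-1/28935) + 15*(1/15882)) = -(-26734/28935 + 5/5294) = -1*(-141385121/153181890) = 141385121/153181890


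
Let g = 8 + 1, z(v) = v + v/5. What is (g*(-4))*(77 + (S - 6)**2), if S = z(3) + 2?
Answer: -69444/25 ≈ -2777.8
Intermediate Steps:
z(v) = 6*v/5 (z(v) = v + v*(1/5) = v + v/5 = 6*v/5)
g = 9
S = 28/5 (S = (6/5)*3 + 2 = 18/5 + 2 = 28/5 ≈ 5.6000)
(g*(-4))*(77 + (S - 6)**2) = (9*(-4))*(77 + (28/5 - 6)**2) = -36*(77 + (-2/5)**2) = -36*(77 + 4/25) = -36*1929/25 = -69444/25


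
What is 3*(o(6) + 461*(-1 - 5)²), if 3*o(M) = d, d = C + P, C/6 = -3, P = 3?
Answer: 49773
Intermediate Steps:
C = -18 (C = 6*(-3) = -18)
d = -15 (d = -18 + 3 = -15)
o(M) = -5 (o(M) = (⅓)*(-15) = -5)
3*(o(6) + 461*(-1 - 5)²) = 3*(-5 + 461*(-1 - 5)²) = 3*(-5 + 461*(-6)²) = 3*(-5 + 461*36) = 3*(-5 + 16596) = 3*16591 = 49773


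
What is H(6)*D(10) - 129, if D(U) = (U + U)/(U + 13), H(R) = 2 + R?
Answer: -2807/23 ≈ -122.04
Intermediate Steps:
D(U) = 2*U/(13 + U) (D(U) = (2*U)/(13 + U) = 2*U/(13 + U))
H(6)*D(10) - 129 = (2 + 6)*(2*10/(13 + 10)) - 129 = 8*(2*10/23) - 129 = 8*(2*10*(1/23)) - 129 = 8*(20/23) - 129 = 160/23 - 129 = -2807/23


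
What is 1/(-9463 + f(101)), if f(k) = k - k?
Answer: -1/9463 ≈ -0.00010567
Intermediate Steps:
f(k) = 0
1/(-9463 + f(101)) = 1/(-9463 + 0) = 1/(-9463) = -1/9463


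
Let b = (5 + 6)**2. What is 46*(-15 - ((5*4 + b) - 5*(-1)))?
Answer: -7406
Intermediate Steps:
b = 121 (b = 11**2 = 121)
46*(-15 - ((5*4 + b) - 5*(-1))) = 46*(-15 - ((5*4 + 121) - 5*(-1))) = 46*(-15 - ((20 + 121) + 5)) = 46*(-15 - (141 + 5)) = 46*(-15 - 1*146) = 46*(-15 - 146) = 46*(-161) = -7406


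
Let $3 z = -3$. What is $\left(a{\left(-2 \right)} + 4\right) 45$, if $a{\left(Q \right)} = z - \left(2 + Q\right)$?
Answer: $135$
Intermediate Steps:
$z = -1$ ($z = \frac{1}{3} \left(-3\right) = -1$)
$a{\left(Q \right)} = -3 - Q$ ($a{\left(Q \right)} = -1 - \left(2 + Q\right) = -3 - Q$)
$\left(a{\left(-2 \right)} + 4\right) 45 = \left(\left(-3 - -2\right) + 4\right) 45 = \left(\left(-3 + 2\right) + 4\right) 45 = \left(-1 + 4\right) 45 = 3 \cdot 45 = 135$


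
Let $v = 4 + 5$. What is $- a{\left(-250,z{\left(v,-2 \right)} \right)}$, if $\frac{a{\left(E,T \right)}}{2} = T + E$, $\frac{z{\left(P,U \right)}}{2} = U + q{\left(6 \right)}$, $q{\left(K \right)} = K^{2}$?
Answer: $364$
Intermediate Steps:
$v = 9$
$z{\left(P,U \right)} = 72 + 2 U$ ($z{\left(P,U \right)} = 2 \left(U + 6^{2}\right) = 2 \left(U + 36\right) = 2 \left(36 + U\right) = 72 + 2 U$)
$a{\left(E,T \right)} = 2 E + 2 T$ ($a{\left(E,T \right)} = 2 \left(T + E\right) = 2 \left(E + T\right) = 2 E + 2 T$)
$- a{\left(-250,z{\left(v,-2 \right)} \right)} = - (2 \left(-250\right) + 2 \left(72 + 2 \left(-2\right)\right)) = - (-500 + 2 \left(72 - 4\right)) = - (-500 + 2 \cdot 68) = - (-500 + 136) = \left(-1\right) \left(-364\right) = 364$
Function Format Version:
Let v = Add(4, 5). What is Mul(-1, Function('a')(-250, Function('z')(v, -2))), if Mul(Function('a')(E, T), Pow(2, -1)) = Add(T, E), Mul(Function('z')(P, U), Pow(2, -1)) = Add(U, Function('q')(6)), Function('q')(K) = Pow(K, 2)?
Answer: 364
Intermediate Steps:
v = 9
Function('z')(P, U) = Add(72, Mul(2, U)) (Function('z')(P, U) = Mul(2, Add(U, Pow(6, 2))) = Mul(2, Add(U, 36)) = Mul(2, Add(36, U)) = Add(72, Mul(2, U)))
Function('a')(E, T) = Add(Mul(2, E), Mul(2, T)) (Function('a')(E, T) = Mul(2, Add(T, E)) = Mul(2, Add(E, T)) = Add(Mul(2, E), Mul(2, T)))
Mul(-1, Function('a')(-250, Function('z')(v, -2))) = Mul(-1, Add(Mul(2, -250), Mul(2, Add(72, Mul(2, -2))))) = Mul(-1, Add(-500, Mul(2, Add(72, -4)))) = Mul(-1, Add(-500, Mul(2, 68))) = Mul(-1, Add(-500, 136)) = Mul(-1, -364) = 364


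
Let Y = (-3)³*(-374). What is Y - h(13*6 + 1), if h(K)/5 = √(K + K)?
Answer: 10098 - 5*√158 ≈ 10035.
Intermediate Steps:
h(K) = 5*√2*√K (h(K) = 5*√(K + K) = 5*√(2*K) = 5*(√2*√K) = 5*√2*√K)
Y = 10098 (Y = -27*(-374) = 10098)
Y - h(13*6 + 1) = 10098 - 5*√2*√(13*6 + 1) = 10098 - 5*√2*√(78 + 1) = 10098 - 5*√2*√79 = 10098 - 5*√158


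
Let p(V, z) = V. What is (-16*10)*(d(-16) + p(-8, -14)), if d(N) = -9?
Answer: 2720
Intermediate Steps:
(-16*10)*(d(-16) + p(-8, -14)) = (-16*10)*(-9 - 8) = -160*(-17) = 2720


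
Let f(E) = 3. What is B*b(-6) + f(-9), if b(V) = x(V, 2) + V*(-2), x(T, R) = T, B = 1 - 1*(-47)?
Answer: 291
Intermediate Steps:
B = 48 (B = 1 + 47 = 48)
b(V) = -V (b(V) = V + V*(-2) = V - 2*V = -V)
B*b(-6) + f(-9) = 48*(-1*(-6)) + 3 = 48*6 + 3 = 288 + 3 = 291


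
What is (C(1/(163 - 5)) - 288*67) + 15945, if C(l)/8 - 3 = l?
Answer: -262829/79 ≈ -3326.9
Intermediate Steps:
C(l) = 24 + 8*l
(C(1/(163 - 5)) - 288*67) + 15945 = ((24 + 8/(163 - 5)) - 288*67) + 15945 = ((24 + 8/158) - 19296) + 15945 = ((24 + 8*(1/158)) - 19296) + 15945 = ((24 + 4/79) - 19296) + 15945 = (1900/79 - 19296) + 15945 = -1522484/79 + 15945 = -262829/79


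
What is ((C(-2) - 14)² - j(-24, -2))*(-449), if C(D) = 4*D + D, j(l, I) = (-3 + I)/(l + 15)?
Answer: -2325371/9 ≈ -2.5837e+5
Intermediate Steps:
j(l, I) = (-3 + I)/(15 + l)
C(D) = 5*D
((C(-2) - 14)² - j(-24, -2))*(-449) = ((5*(-2) - 14)² - (-3 - 2)/(15 - 24))*(-449) = ((-10 - 14)² - (-5)/(-9))*(-449) = ((-24)² - (-1)*(-5)/9)*(-449) = (576 - 1*5/9)*(-449) = (576 - 5/9)*(-449) = (5179/9)*(-449) = -2325371/9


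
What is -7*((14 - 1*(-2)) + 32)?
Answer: -336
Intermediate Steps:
-7*((14 - 1*(-2)) + 32) = -7*((14 + 2) + 32) = -7*(16 + 32) = -7*48 = -336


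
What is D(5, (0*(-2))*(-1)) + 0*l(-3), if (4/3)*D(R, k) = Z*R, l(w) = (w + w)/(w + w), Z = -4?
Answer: -15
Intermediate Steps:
l(w) = 1 (l(w) = (2*w)/((2*w)) = (2*w)*(1/(2*w)) = 1)
D(R, k) = -3*R (D(R, k) = 3*(-4*R)/4 = -3*R)
D(5, (0*(-2))*(-1)) + 0*l(-3) = -3*5 + 0*1 = -15 + 0 = -15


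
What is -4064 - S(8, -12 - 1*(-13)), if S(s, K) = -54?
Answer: -4010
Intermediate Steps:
-4064 - S(8, -12 - 1*(-13)) = -4064 - 1*(-54) = -4064 + 54 = -4010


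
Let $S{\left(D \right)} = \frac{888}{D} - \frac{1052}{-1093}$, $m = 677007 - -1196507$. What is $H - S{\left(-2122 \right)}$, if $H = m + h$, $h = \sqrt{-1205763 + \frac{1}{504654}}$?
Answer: $\frac{2172662970042}{1159673} + \frac{i \sqrt{307078487485638654}}{504654} \approx 1.8735 \cdot 10^{6} + 1098.1 i$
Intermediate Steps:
$h = \frac{i \sqrt{307078487485638654}}{504654}$ ($h = \sqrt{-1205763 + \frac{1}{504654}} = \sqrt{- \frac{608493121001}{504654}} = \frac{i \sqrt{307078487485638654}}{504654} \approx 1098.1 i$)
$m = 1873514$ ($m = 677007 + 1196507 = 1873514$)
$S{\left(D \right)} = \frac{1052}{1093} + \frac{888}{D}$ ($S{\left(D \right)} = \frac{888}{D} - - \frac{1052}{1093} = \frac{888}{D} + \frac{1052}{1093} = \frac{1052}{1093} + \frac{888}{D}$)
$H = 1873514 + \frac{i \sqrt{307078487485638654}}{504654} \approx 1.8735 \cdot 10^{6} + 1098.1 i$
$H - S{\left(-2122 \right)} = \left(1873514 + \frac{i \sqrt{307078487485638654}}{504654}\right) - \left(\frac{1052}{1093} + \frac{888}{-2122}\right) = \left(1873514 + \frac{i \sqrt{307078487485638654}}{504654}\right) - \left(\frac{1052}{1093} + 888 \left(- \frac{1}{2122}\right)\right) = \left(1873514 + \frac{i \sqrt{307078487485638654}}{504654}\right) - \left(\frac{1052}{1093} - \frac{444}{1061}\right) = \left(1873514 + \frac{i \sqrt{307078487485638654}}{504654}\right) - \frac{630880}{1159673} = \frac{2172662970042}{1159673} + \frac{i \sqrt{307078487485638654}}{504654}$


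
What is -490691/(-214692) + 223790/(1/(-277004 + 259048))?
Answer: -862712587151389/214692 ≈ -4.0184e+9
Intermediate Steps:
-490691/(-214692) + 223790/(1/(-277004 + 259048)) = -490691*(-1/214692) + 223790/(1/(-17956)) = 490691/214692 + 223790/(-1/17956) = 490691/214692 + 223790*(-17956) = 490691/214692 - 4018373240 = -862712587151389/214692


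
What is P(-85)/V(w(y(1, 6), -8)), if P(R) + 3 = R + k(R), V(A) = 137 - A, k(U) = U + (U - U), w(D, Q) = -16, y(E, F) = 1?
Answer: -173/153 ≈ -1.1307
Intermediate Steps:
k(U) = U (k(U) = U + 0 = U)
P(R) = -3 + 2*R (P(R) = -3 + (R + R) = -3 + 2*R)
P(-85)/V(w(y(1, 6), -8)) = (-3 + 2*(-85))/(137 - 1*(-16)) = (-3 - 170)/(137 + 16) = -173/153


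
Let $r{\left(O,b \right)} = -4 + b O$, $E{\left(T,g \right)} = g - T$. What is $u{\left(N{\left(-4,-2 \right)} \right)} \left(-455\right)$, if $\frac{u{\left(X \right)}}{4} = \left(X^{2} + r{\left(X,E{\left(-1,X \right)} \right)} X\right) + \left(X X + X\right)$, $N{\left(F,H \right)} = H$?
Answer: $-18200$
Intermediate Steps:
$r{\left(O,b \right)} = -4 + O b$
$u{\left(X \right)} = 4 X + 8 X^{2} + 4 X \left(-4 + X \left(1 + X\right)\right)$ ($u{\left(X \right)} = 4 \left(\left(X^{2} + \left(-4 + X \left(X - -1\right)\right) X\right) + \left(X X + X\right)\right) = 4 \left(\left(X^{2} + \left(-4 + X \left(X + 1\right)\right) X\right) + \left(X^{2} + X\right)\right) = 4 \left(\left(X^{2} + \left(-4 + X \left(1 + X\right)\right) X\right) + \left(X + X^{2}\right)\right) = 4 \left(\left(X^{2} + X \left(-4 + X \left(1 + X\right)\right)\right) + \left(X + X^{2}\right)\right) = 4 \left(X + 2 X^{2} + X \left(-4 + X \left(1 + X\right)\right)\right) = 4 X + 8 X^{2} + 4 X \left(-4 + X \left(1 + X\right)\right)$)
$u{\left(N{\left(-4,-2 \right)} \right)} \left(-455\right) = 4 \left(-2\right) \left(-3 + \left(-2\right)^{2} + 3 \left(-2\right)\right) \left(-455\right) = 4 \left(-2\right) \left(-3 + 4 - 6\right) \left(-455\right) = 4 \left(-2\right) \left(-5\right) \left(-455\right) = 40 \left(-455\right) = -18200$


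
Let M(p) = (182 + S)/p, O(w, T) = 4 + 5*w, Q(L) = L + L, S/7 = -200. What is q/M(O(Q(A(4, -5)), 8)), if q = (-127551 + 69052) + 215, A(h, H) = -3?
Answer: -252564/203 ≈ -1244.2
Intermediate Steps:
S = -1400 (S = 7*(-200) = -1400)
Q(L) = 2*L
q = -58284 (q = -58499 + 215 = -58284)
M(p) = -1218/p (M(p) = (182 - 1400)/p = -1218/p)
q/M(O(Q(A(4, -5)), 8)) = -58284/((-1218/(4 + 5*(2*(-3))))) = -58284/((-1218/(4 + 5*(-6)))) = -58284/((-1218/(4 - 30))) = -58284/((-1218/(-26))) = -58284/((-1218*(-1/26))) = -58284/609/13 = -58284*13/609 = -252564/203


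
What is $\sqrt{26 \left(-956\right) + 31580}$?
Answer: $82$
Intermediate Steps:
$\sqrt{26 \left(-956\right) + 31580} = \sqrt{-24856 + 31580} = \sqrt{6724} = 82$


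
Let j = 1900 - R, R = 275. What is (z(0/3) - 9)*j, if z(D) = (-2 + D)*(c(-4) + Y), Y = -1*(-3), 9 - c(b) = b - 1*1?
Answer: -69875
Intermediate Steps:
c(b) = 10 - b (c(b) = 9 - (b - 1*1) = 9 - (b - 1) = 9 - (-1 + b) = 9 + (1 - b) = 10 - b)
Y = 3
z(D) = -34 + 17*D (z(D) = (-2 + D)*((10 - 1*(-4)) + 3) = (-2 + D)*((10 + 4) + 3) = (-2 + D)*(14 + 3) = (-2 + D)*17 = -34 + 17*D)
j = 1625 (j = 1900 - 1*275 = 1900 - 275 = 1625)
(z(0/3) - 9)*j = ((-34 + 17*(0/3)) - 9)*1625 = ((-34 + 17*(0*(1/3))) - 9)*1625 = ((-34 + 17*0) - 9)*1625 = ((-34 + 0) - 9)*1625 = (-34 - 9)*1625 = -43*1625 = -69875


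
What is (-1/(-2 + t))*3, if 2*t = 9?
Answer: -6/5 ≈ -1.2000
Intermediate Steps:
t = 9/2 (t = (½)*9 = 9/2 ≈ 4.5000)
(-1/(-2 + t))*3 = (-1/(-2 + 9/2))*3 = (-1/(5/2))*3 = ((⅖)*(-1))*3 = -⅖*3 = -6/5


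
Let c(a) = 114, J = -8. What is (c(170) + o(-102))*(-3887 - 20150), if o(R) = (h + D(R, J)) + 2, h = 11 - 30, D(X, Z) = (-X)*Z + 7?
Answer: 17114344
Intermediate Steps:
D(X, Z) = 7 - X*Z (D(X, Z) = -X*Z + 7 = 7 - X*Z)
h = -19
o(R) = -10 + 8*R (o(R) = (-19 + (7 - 1*R*(-8))) + 2 = (-19 + (7 + 8*R)) + 2 = (-12 + 8*R) + 2 = -10 + 8*R)
(c(170) + o(-102))*(-3887 - 20150) = (114 + (-10 + 8*(-102)))*(-3887 - 20150) = (114 + (-10 - 816))*(-24037) = (114 - 826)*(-24037) = -712*(-24037) = 17114344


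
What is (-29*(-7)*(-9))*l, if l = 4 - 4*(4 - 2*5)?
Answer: -51156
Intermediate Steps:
l = 28 (l = 4 - 4*(4 - 10) = 4 - 4*(-6) = 4 - 1*(-24) = 4 + 24 = 28)
(-29*(-7)*(-9))*l = (-29*(-7)*(-9))*28 = (203*(-9))*28 = -1827*28 = -51156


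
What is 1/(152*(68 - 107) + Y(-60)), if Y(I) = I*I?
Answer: -1/2328 ≈ -0.00042955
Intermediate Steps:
Y(I) = I²
1/(152*(68 - 107) + Y(-60)) = 1/(152*(68 - 107) + (-60)²) = 1/(152*(-39) + 3600) = 1/(-5928 + 3600) = 1/(-2328) = -1/2328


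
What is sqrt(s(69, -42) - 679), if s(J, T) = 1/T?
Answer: 19*I*sqrt(3318)/42 ≈ 26.058*I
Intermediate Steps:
sqrt(s(69, -42) - 679) = sqrt(1/(-42) - 679) = sqrt(-1/42 - 679) = sqrt(-28519/42) = 19*I*sqrt(3318)/42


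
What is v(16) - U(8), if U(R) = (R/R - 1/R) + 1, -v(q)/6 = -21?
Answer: 993/8 ≈ 124.13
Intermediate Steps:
v(q) = 126 (v(q) = -6*(-21) = 126)
U(R) = 2 - 1/R (U(R) = (1 - 1/R) + 1 = 2 - 1/R)
v(16) - U(8) = 126 - (2 - 1/8) = 126 - 1*15/8 = 126 - 15/8 = 993/8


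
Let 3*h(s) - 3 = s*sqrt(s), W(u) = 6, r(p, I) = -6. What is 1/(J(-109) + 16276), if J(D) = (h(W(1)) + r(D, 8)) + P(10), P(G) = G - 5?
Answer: 4069/66227038 - sqrt(6)/132454076 ≈ 6.1422e-5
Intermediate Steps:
P(G) = -5 + G
h(s) = 1 + s**(3/2)/3 (h(s) = 1 + (s*sqrt(s))/3 = 1 + s**(3/2)/3)
J(D) = 2*sqrt(6) (J(D) = ((1 + 6**(3/2)/3) - 6) + (-5 + 10) = ((1 + (6*sqrt(6))/3) - 6) + 5 = ((1 + 2*sqrt(6)) - 6) + 5 = (-5 + 2*sqrt(6)) + 5 = 2*sqrt(6))
1/(J(-109) + 16276) = 1/(2*sqrt(6) + 16276) = 1/(16276 + 2*sqrt(6))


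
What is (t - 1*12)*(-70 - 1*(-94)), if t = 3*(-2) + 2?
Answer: -384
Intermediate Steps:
t = -4 (t = -6 + 2 = -4)
(t - 1*12)*(-70 - 1*(-94)) = (-4 - 1*12)*(-70 - 1*(-94)) = (-4 - 12)*(-70 + 94) = -16*24 = -384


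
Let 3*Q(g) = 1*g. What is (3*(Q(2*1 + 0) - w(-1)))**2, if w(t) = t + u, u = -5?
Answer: 400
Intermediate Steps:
Q(g) = g/3 (Q(g) = (1*g)/3 = g/3)
w(t) = -5 + t (w(t) = t - 5 = -5 + t)
(3*(Q(2*1 + 0) - w(-1)))**2 = (3*((2*1 + 0)/3 - (-5 - 1)))**2 = (3*((2 + 0)/3 - 1*(-6)))**2 = (3*((1/3)*2 + 6))**2 = (3*(2/3 + 6))**2 = (3*(20/3))**2 = 20**2 = 400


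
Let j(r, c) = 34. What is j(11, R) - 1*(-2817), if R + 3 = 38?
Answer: 2851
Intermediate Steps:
R = 35 (R = -3 + 38 = 35)
j(11, R) - 1*(-2817) = 34 - 1*(-2817) = 34 + 2817 = 2851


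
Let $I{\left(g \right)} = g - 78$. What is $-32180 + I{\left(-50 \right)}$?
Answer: $-32308$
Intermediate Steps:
$I{\left(g \right)} = -78 + g$
$-32180 + I{\left(-50 \right)} = -32180 - 128 = -32308$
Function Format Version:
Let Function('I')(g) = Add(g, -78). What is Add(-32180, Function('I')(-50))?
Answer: -32308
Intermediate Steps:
Function('I')(g) = Add(-78, g)
Add(-32180, Function('I')(-50)) = Add(-32180, Add(-78, -50)) = Add(-32180, -128) = -32308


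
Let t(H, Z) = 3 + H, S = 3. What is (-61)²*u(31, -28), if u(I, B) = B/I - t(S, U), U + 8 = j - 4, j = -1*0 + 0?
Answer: -796294/31 ≈ -25687.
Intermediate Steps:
j = 0 (j = 0 + 0 = 0)
U = -12 (U = -8 + (0 - 4) = -8 - 4 = -12)
u(I, B) = -6 + B/I (u(I, B) = B/I - (3 + 3) = B/I - 1*6 = B/I - 6 = -6 + B/I)
(-61)²*u(31, -28) = (-61)²*(-6 - 28/31) = 3721*(-6 - 28*1/31) = 3721*(-6 - 28/31) = 3721*(-214/31) = -796294/31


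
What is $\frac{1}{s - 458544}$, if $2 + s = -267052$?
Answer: $- \frac{1}{725598} \approx -1.3782 \cdot 10^{-6}$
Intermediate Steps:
$s = -267054$ ($s = -2 - 267052 = -267054$)
$\frac{1}{s - 458544} = \frac{1}{-267054 - 458544} = \frac{1}{-725598} = - \frac{1}{725598}$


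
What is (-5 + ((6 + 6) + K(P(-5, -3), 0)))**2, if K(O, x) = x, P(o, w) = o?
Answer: 49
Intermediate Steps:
(-5 + ((6 + 6) + K(P(-5, -3), 0)))**2 = (-5 + ((6 + 6) + 0))**2 = (-5 + (12 + 0))**2 = (-5 + 12)**2 = 7**2 = 49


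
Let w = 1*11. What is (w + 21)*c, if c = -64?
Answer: -2048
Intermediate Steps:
w = 11
(w + 21)*c = (11 + 21)*(-64) = 32*(-64) = -2048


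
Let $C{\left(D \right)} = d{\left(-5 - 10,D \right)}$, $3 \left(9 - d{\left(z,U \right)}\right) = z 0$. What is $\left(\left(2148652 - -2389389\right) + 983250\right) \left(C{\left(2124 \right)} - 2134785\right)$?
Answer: $-11786719515816$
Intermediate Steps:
$d{\left(z,U \right)} = 9$ ($d{\left(z,U \right)} = 9 - \frac{z 0}{3} = 9 - 0 = 9 + 0 = 9$)
$C{\left(D \right)} = 9$
$\left(\left(2148652 - -2389389\right) + 983250\right) \left(C{\left(2124 \right)} - 2134785\right) = \left(\left(2148652 - -2389389\right) + 983250\right) \left(9 - 2134785\right) = \left(\left(2148652 + 2389389\right) + 983250\right) \left(-2134776\right) = \left(4538041 + 983250\right) \left(-2134776\right) = 5521291 \left(-2134776\right) = -11786719515816$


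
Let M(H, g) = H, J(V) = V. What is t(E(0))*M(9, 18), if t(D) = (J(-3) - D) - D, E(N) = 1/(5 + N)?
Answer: -153/5 ≈ -30.600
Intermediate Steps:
t(D) = -3 - 2*D (t(D) = (-3 - D) - D = -3 - 2*D)
t(E(0))*M(9, 18) = (-3 - 2/(5 + 0))*9 = (-3 - 2/5)*9 = (-3 - 2*⅕)*9 = (-3 - ⅖)*9 = -17/5*9 = -153/5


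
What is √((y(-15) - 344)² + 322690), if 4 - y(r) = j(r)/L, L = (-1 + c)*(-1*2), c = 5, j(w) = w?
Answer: √28132385/8 ≈ 663.00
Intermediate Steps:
L = -8 (L = (-1 + 5)*(-1*2) = 4*(-2) = -8)
y(r) = 4 + r/8 (y(r) = 4 - r/(-8) = 4 - r*(-1)/8 = 4 - (-1)*r/8 = 4 + r/8)
√((y(-15) - 344)² + 322690) = √(((4 + (⅛)*(-15)) - 344)² + 322690) = √(((4 - 15/8) - 344)² + 322690) = √((17/8 - 344)² + 322690) = √((-2735/8)² + 322690) = √(7480225/64 + 322690) = √(28132385/64) = √28132385/8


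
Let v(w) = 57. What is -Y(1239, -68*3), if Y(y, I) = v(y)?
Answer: -57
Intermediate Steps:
Y(y, I) = 57
-Y(1239, -68*3) = -1*57 = -57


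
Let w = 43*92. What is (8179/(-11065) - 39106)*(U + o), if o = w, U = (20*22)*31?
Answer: -7614071950124/11065 ≈ -6.8812e+8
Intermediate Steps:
U = 13640 (U = 440*31 = 13640)
w = 3956
o = 3956
(8179/(-11065) - 39106)*(U + o) = (8179/(-11065) - 39106)*(13640 + 3956) = (8179*(-1/11065) - 39106)*17596 = (-8179/11065 - 39106)*17596 = -432716069/11065*17596 = -7614071950124/11065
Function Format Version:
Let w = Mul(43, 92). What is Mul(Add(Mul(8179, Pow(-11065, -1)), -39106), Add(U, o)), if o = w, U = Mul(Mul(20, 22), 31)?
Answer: Rational(-7614071950124, 11065) ≈ -6.8812e+8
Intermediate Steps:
U = 13640 (U = Mul(440, 31) = 13640)
w = 3956
o = 3956
Mul(Add(Mul(8179, Pow(-11065, -1)), -39106), Add(U, o)) = Mul(Add(Mul(8179, Pow(-11065, -1)), -39106), Add(13640, 3956)) = Mul(Add(Mul(8179, Rational(-1, 11065)), -39106), 17596) = Mul(Add(Rational(-8179, 11065), -39106), 17596) = Mul(Rational(-432716069, 11065), 17596) = Rational(-7614071950124, 11065)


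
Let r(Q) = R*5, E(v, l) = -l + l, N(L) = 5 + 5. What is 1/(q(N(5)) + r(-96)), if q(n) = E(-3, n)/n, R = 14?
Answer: 1/70 ≈ 0.014286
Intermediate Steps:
N(L) = 10
E(v, l) = 0
q(n) = 0 (q(n) = 0/n = 0)
r(Q) = 70 (r(Q) = 14*5 = 70)
1/(q(N(5)) + r(-96)) = 1/(0 + 70) = 1/70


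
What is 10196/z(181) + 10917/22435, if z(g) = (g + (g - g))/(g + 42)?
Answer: 51012614957/4060735 ≈ 12562.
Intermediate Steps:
z(g) = g/(42 + g) (z(g) = (g + 0)/(42 + g) = g/(42 + g))
10196/z(181) + 10917/22435 = 10196/((181/(42 + 181))) + 10917/22435 = 10196/((181/223)) + 10917*(1/22435) = 10196/((181*(1/223))) + 10917/22435 = 10196/(181/223) + 10917/22435 = 10196*(223/181) + 10917/22435 = 2273708/181 + 10917/22435 = 51012614957/4060735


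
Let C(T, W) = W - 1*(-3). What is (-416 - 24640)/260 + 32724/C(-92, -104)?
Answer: -27324/65 ≈ -420.37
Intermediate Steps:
C(T, W) = 3 + W (C(T, W) = W + 3 = 3 + W)
(-416 - 24640)/260 + 32724/C(-92, -104) = (-416 - 24640)/260 + 32724/(3 - 104) = -25056*1/260 + 32724/(-101) = -6264/65 + 32724*(-1/101) = -6264/65 - 324 = -27324/65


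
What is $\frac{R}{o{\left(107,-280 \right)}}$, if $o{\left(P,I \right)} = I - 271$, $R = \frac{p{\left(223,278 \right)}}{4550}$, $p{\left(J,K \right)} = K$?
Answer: $- \frac{139}{1253525} \approx -0.00011089$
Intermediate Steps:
$R = \frac{139}{2275}$ ($R = \frac{278}{4550} = 278 \cdot \frac{1}{4550} = \frac{139}{2275} \approx 0.061099$)
$o{\left(P,I \right)} = -271 + I$
$\frac{R}{o{\left(107,-280 \right)}} = \frac{139}{2275 \left(-271 - 280\right)} = \frac{139}{2275 \left(-551\right)} = \frac{139}{2275} \left(- \frac{1}{551}\right) = - \frac{139}{1253525}$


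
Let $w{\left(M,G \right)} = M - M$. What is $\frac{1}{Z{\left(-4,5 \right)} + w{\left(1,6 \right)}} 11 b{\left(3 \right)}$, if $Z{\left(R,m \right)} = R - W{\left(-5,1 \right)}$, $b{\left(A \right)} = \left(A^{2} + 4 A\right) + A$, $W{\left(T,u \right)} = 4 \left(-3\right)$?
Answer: $33$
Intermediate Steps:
$W{\left(T,u \right)} = -12$
$w{\left(M,G \right)} = 0$
$b{\left(A \right)} = A^{2} + 5 A$
$Z{\left(R,m \right)} = 12 + R$ ($Z{\left(R,m \right)} = R - -12 = R + 12 = 12 + R$)
$\frac{1}{Z{\left(-4,5 \right)} + w{\left(1,6 \right)}} 11 b{\left(3 \right)} = \frac{1}{\left(12 - 4\right) + 0} \cdot 11 \cdot 3 \left(5 + 3\right) = \frac{1}{8 + 0} \cdot 11 \cdot 3 \cdot 8 = \frac{1}{8} \cdot 11 \cdot 24 = \frac{11}{8} \cdot 24 = 33$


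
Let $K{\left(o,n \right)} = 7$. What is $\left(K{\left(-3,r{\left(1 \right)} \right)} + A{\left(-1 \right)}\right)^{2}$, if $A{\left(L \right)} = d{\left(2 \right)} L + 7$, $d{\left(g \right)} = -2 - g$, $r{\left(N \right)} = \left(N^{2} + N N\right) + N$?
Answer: $324$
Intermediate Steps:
$r{\left(N \right)} = N + 2 N^{2}$ ($r{\left(N \right)} = \left(N^{2} + N^{2}\right) + N = 2 N^{2} + N = N + 2 N^{2}$)
$A{\left(L \right)} = 7 - 4 L$ ($A{\left(L \right)} = \left(-2 - 2\right) L + 7 = - 4 L + 7 = 7 - 4 L$)
$\left(K{\left(-3,r{\left(1 \right)} \right)} + A{\left(-1 \right)}\right)^{2} = \left(7 + \left(7 - -4\right)\right)^{2} = \left(7 + \left(7 + 4\right)\right)^{2} = \left(7 + 11\right)^{2} = 18^{2} = 324$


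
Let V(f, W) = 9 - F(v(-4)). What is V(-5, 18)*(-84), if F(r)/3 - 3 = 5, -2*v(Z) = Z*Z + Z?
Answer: 1260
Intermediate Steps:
v(Z) = -Z/2 - Z**2/2 (v(Z) = -(Z*Z + Z)/2 = -(Z**2 + Z)/2 = -(Z + Z**2)/2 = -Z/2 - Z**2/2)
F(r) = 24 (F(r) = 9 + 3*5 = 9 + 15 = 24)
V(f, W) = -15 (V(f, W) = 9 - 1*24 = 9 - 24 = -15)
V(-5, 18)*(-84) = -15*(-84) = 1260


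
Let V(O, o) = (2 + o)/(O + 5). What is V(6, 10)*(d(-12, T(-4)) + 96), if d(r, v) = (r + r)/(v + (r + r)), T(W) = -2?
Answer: 15120/143 ≈ 105.73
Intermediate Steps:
d(r, v) = 2*r/(v + 2*r) (d(r, v) = (2*r)/(v + 2*r) = 2*r/(v + 2*r))
V(O, o) = (2 + o)/(5 + O)
V(6, 10)*(d(-12, T(-4)) + 96) = ((2 + 10)/(5 + 6))*(2*(-12)/(-2 + 2*(-12)) + 96) = (12/11)*(2*(-12)/(-2 - 24) + 96) = ((1/11)*12)*(2*(-12)/(-26) + 96) = 12*(2*(-12)*(-1/26) + 96)/11 = 12*(12/13 + 96)/11 = (12/11)*(1260/13) = 15120/143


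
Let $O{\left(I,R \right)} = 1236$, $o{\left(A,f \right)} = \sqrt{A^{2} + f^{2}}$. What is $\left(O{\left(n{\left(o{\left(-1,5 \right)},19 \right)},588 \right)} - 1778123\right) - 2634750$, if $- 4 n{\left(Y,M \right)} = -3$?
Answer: $-4411637$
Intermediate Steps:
$n{\left(Y,M \right)} = \frac{3}{4}$ ($n{\left(Y,M \right)} = \left(- \frac{1}{4}\right) \left(-3\right) = \frac{3}{4}$)
$\left(O{\left(n{\left(o{\left(-1,5 \right)},19 \right)},588 \right)} - 1778123\right) - 2634750 = \left(1236 - 1778123\right) - 2634750 = -1776887 - 2634750 = -4411637$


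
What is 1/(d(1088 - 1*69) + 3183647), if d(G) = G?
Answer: 1/3184666 ≈ 3.1400e-7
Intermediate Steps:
1/(d(1088 - 1*69) + 3183647) = 1/((1088 - 1*69) + 3183647) = 1/((1088 - 69) + 3183647) = 1/(1019 + 3183647) = 1/3184666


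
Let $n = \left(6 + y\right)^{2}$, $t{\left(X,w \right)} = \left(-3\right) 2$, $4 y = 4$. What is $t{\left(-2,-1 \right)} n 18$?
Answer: $-5292$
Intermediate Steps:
$y = 1$ ($y = \frac{1}{4} \cdot 4 = 1$)
$t{\left(X,w \right)} = -6$
$n = 49$ ($n = \left(6 + 1\right)^{2} = 7^{2} = 49$)
$t{\left(-2,-1 \right)} n 18 = \left(-6\right) 49 \cdot 18 = \left(-294\right) 18 = -5292$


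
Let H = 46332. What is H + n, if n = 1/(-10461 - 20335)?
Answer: 1426840271/30796 ≈ 46332.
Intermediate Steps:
n = -1/30796 (n = 1/(-30796) = -1/30796 ≈ -3.2472e-5)
H + n = 46332 - 1/30796 = 1426840271/30796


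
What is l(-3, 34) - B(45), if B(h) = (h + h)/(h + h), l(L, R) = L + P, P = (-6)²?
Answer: 32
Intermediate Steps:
P = 36
l(L, R) = 36 + L (l(L, R) = L + 36 = 36 + L)
B(h) = 1 (B(h) = (2*h)/((2*h)) = (2*h)*(1/(2*h)) = 1)
l(-3, 34) - B(45) = (36 - 3) - 1*1 = 33 - 1 = 32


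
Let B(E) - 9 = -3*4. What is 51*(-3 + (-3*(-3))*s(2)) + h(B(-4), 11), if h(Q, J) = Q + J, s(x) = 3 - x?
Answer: 314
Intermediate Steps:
B(E) = -3 (B(E) = 9 - 3*4 = 9 - 12 = -3)
h(Q, J) = J + Q
51*(-3 + (-3*(-3))*s(2)) + h(B(-4), 11) = 51*(-3 + (-3*(-3))*(3 - 1*2)) + (11 - 3) = 51*(-3 + 9*(3 - 2)) + 8 = 51*(-3 + 9*1) + 8 = 51*(-3 + 9) + 8 = 51*6 + 8 = 306 + 8 = 314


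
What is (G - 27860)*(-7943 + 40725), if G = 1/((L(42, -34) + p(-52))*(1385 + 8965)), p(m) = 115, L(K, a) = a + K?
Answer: -581342432626609/636525 ≈ -9.1331e+8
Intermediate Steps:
L(K, a) = K + a
G = 1/1273050 (G = 1/(((42 - 34) + 115)*(1385 + 8965)) = 1/((8 + 115)*10350) = 1/(123*10350) = 1/1273050 ≈ 7.8552e-7)
(G - 27860)*(-7943 + 40725) = (1/1273050 - 27860)*(-7943 + 40725) = -35467172999/1273050*32782 = -581342432626609/636525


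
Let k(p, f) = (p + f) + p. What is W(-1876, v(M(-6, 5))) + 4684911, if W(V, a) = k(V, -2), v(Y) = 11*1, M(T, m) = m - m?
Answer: 4681157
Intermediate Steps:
M(T, m) = 0
k(p, f) = f + 2*p (k(p, f) = (f + p) + p = f + 2*p)
v(Y) = 11
W(V, a) = -2 + 2*V
W(-1876, v(M(-6, 5))) + 4684911 = (-2 + 2*(-1876)) + 4684911 = (-2 - 3752) + 4684911 = -3754 + 4684911 = 4681157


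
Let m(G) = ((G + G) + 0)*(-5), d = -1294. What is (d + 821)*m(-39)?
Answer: -184470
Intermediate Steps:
m(G) = -10*G (m(G) = (2*G + 0)*(-5) = (2*G)*(-5) = -10*G)
(d + 821)*m(-39) = (-1294 + 821)*(-10*(-39)) = -473*390 = -184470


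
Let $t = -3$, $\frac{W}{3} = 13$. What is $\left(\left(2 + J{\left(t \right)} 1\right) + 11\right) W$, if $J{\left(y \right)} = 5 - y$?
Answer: $819$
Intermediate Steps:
$W = 39$ ($W = 3 \cdot 13 = 39$)
$\left(\left(2 + J{\left(t \right)} 1\right) + 11\right) W = \left(\left(2 + \left(5 - -3\right) 1\right) + 11\right) 39 = \left(\left(2 + \left(5 + 3\right) 1\right) + 11\right) 39 = \left(\left(2 + 8 \cdot 1\right) + 11\right) 39 = \left(\left(2 + 8\right) + 11\right) 39 = \left(10 + 11\right) 39 = 21 \cdot 39 = 819$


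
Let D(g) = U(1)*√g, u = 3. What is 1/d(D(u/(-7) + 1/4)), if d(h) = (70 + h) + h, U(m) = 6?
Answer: 49/3448 - 3*I*√35/17240 ≈ 0.014211 - 0.0010295*I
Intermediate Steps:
D(g) = 6*√g
d(h) = 70 + 2*h
1/d(D(u/(-7) + 1/4)) = 1/(70 + 2*(6*√(3/(-7) + 1/4))) = 1/(70 + 2*(6*√(3*(-⅐) + 1*(¼)))) = 1/(70 + 2*(6*√(-3/7 + ¼))) = 1/(70 + 2*(6*√(-5/28))) = 1/(70 + 2*(6*(I*√35/14))) = 1/(70 + 2*(3*I*√35/7)) = 1/(70 + 6*I*√35/7)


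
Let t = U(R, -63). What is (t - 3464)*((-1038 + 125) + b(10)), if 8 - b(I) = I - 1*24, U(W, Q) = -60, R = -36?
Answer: 3139884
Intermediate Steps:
t = -60
b(I) = 32 - I (b(I) = 8 - (I - 1*24) = 8 - (I - 24) = 8 - (-24 + I) = 8 + (24 - I) = 32 - I)
(t - 3464)*((-1038 + 125) + b(10)) = (-60 - 3464)*((-1038 + 125) + (32 - 1*10)) = -3524*(-913 + (32 - 10)) = -3524*(-913 + 22) = -3524*(-891) = 3139884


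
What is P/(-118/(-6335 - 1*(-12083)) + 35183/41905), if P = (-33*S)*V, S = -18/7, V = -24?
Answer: -1716920932320/690504829 ≈ -2486.5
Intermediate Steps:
S = -18/7 (S = -18*⅐ = -18/7 ≈ -2.5714)
P = -14256/7 (P = -33*(-18/7)*(-24) = (594/7)*(-24) = -14256/7 ≈ -2036.6)
P/(-118/(-6335 - 1*(-12083)) + 35183/41905) = -14256/(7*(-118/(-6335 - 1*(-12083)) + 35183/41905)) = -14256/(7*(-118/(-6335 + 12083) + 35183*(1/41905))) = -14256/(7*(-118/5748 + 35183/41905)) = -14256/(7*(-118*1/5748 + 35183/41905)) = -14256/(7*(-59/2874 + 35183/41905)) = -14256/(7*98643547/120434970) = -14256/7*120434970/98643547 = -1716920932320/690504829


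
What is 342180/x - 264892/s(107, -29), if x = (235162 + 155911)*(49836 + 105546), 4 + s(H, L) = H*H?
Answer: -2682724197068702/115910582070045 ≈ -23.145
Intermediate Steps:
s(H, L) = -4 + H² (s(H, L) = -4 + H*H = -4 + H²)
x = 60765704886 (x = 391073*155382 = 60765704886)
342180/x - 264892/s(107, -29) = 342180/60765704886 - 264892/(-4 + 107²) = 342180*(1/60765704886) - 264892/(-4 + 11449) = 57030/10127617481 - 264892/11445 = -2682724197068702/115910582070045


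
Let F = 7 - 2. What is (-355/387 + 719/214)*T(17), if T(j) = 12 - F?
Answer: 1415981/82818 ≈ 17.098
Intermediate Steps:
F = 5
T(j) = 7 (T(j) = 12 - 1*5 = 12 - 5 = 7)
(-355/387 + 719/214)*T(17) = (-355/387 + 719/214)*7 = (202283/82818)*7 = 1415981/82818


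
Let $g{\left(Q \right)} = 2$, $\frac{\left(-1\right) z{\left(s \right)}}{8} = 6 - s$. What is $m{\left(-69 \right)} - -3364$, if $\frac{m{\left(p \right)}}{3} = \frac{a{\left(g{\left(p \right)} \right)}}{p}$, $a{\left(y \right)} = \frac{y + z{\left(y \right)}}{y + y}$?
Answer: $\frac{154759}{46} \approx 3364.3$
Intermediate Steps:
$z{\left(s \right)} = -48 + 8 s$ ($z{\left(s \right)} = - 8 \left(6 - s\right) = -48 + 8 s$)
$a{\left(y \right)} = \frac{-48 + 9 y}{2 y}$ ($a{\left(y \right)} = \frac{y + \left(-48 + 8 y\right)}{y + y} = \frac{-48 + 9 y}{2 y}$)
$m{\left(p \right)} = - \frac{45}{2 p}$ ($m{\left(p \right)} = 3 \frac{\frac{9}{2} - \frac{24}{2}}{p} = 3 \frac{\frac{9}{2} - 12}{p} = 3 \left(- \frac{15}{2 p}\right) = - \frac{45}{2 p}$)
$m{\left(-69 \right)} - -3364 = - \frac{45}{2 \left(-69\right)} - -3364 = \left(- \frac{45}{2}\right) \left(- \frac{1}{69}\right) + 3364 = \frac{15}{46} + 3364 = \frac{154759}{46}$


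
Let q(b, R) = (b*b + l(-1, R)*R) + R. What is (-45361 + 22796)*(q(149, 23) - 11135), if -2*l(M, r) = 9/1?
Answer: -495775615/2 ≈ -2.4789e+8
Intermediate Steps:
l(M, r) = -9/2 (l(M, r) = -9/(2*1) = -9/2)
q(b, R) = b**2 - 7*R/2 (q(b, R) = (b*b - 9*R/2) + R = (b**2 - 9*R/2) + R = b**2 - 7*R/2)
(-45361 + 22796)*(q(149, 23) - 11135) = (-45361 + 22796)*((149**2 - 7/2*23) - 11135) = -22565*((22201 - 161/2) - 11135) = -22565*(44241/2 - 11135) = -22565*21971/2 = -495775615/2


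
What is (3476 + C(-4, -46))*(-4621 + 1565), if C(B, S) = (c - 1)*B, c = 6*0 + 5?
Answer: -10573760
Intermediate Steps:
c = 5 (c = 0 + 5 = 5)
C(B, S) = 4*B (C(B, S) = (5 - 1)*B = 4*B)
(3476 + C(-4, -46))*(-4621 + 1565) = (3476 + 4*(-4))*(-4621 + 1565) = (3476 - 16)*(-3056) = 3460*(-3056) = -10573760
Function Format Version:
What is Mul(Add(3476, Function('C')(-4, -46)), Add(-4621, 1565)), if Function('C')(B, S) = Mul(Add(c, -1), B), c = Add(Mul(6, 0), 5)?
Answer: -10573760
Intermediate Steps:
c = 5 (c = Add(0, 5) = 5)
Function('C')(B, S) = Mul(4, B) (Function('C')(B, S) = Mul(Add(5, -1), B) = Mul(4, B))
Mul(Add(3476, Function('C')(-4, -46)), Add(-4621, 1565)) = Mul(Add(3476, Mul(4, -4)), Add(-4621, 1565)) = Mul(Add(3476, -16), -3056) = Mul(3460, -3056) = -10573760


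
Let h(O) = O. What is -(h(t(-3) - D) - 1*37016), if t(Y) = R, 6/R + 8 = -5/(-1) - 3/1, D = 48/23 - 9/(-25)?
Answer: 21286182/575 ≈ 37019.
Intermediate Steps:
D = 1407/575 (D = 48*(1/23) - 9*(-1/25) = 48/23 + 9/25 = 1407/575 ≈ 2.4470)
R = -1 (R = 6/(-8 + (-5/(-1) - 3/1)) = 6/(-8 + (-5*(-1) - 3*1)) = 6/(-8 + (5 - 3)) = 6/(-8 + 2) = 6/(-6) = 6*(-⅙) = -1)
t(Y) = -1
-(h(t(-3) - D) - 1*37016) = -((-1 - 1*1407/575) - 1*37016) = -((-1 - 1407/575) - 37016) = -(-1982/575 - 37016) = -1*(-21286182/575) = 21286182/575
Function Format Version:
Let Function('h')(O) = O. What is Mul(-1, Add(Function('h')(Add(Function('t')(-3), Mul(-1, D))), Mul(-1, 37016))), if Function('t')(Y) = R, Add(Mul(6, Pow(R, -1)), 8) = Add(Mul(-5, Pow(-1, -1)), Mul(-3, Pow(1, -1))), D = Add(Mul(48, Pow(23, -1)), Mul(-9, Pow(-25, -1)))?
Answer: Rational(21286182, 575) ≈ 37019.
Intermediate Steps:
D = Rational(1407, 575) (D = Add(Mul(48, Rational(1, 23)), Mul(-9, Rational(-1, 25))) = Add(Rational(48, 23), Rational(9, 25)) = Rational(1407, 575) ≈ 2.4470)
R = -1 (R = Mul(6, Pow(Add(-8, Add(Mul(-5, Pow(-1, -1)), Mul(-3, Pow(1, -1)))), -1)) = Mul(6, Pow(Add(-8, Add(Mul(-5, -1), Mul(-3, 1))), -1)) = Mul(6, Pow(Add(-8, Add(5, -3)), -1)) = Mul(6, Pow(Add(-8, 2), -1)) = Mul(6, Pow(-6, -1)) = Mul(6, Rational(-1, 6)) = -1)
Function('t')(Y) = -1
Mul(-1, Add(Function('h')(Add(Function('t')(-3), Mul(-1, D))), Mul(-1, 37016))) = Mul(-1, Add(Add(-1, Mul(-1, Rational(1407, 575))), Mul(-1, 37016))) = Mul(-1, Add(Add(-1, Rational(-1407, 575)), -37016)) = Mul(-1, Add(Rational(-1982, 575), -37016)) = Mul(-1, Rational(-21286182, 575)) = Rational(21286182, 575)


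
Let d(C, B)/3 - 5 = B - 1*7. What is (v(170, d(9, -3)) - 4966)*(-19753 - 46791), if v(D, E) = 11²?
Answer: 322405680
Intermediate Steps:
d(C, B) = -6 + 3*B (d(C, B) = 15 + 3*(B - 1*7) = 15 + 3*(B - 7) = 15 + 3*(-7 + B) = 15 + (-21 + 3*B) = -6 + 3*B)
v(D, E) = 121
(v(170, d(9, -3)) - 4966)*(-19753 - 46791) = (121 - 4966)*(-19753 - 46791) = -4845*(-66544) = 322405680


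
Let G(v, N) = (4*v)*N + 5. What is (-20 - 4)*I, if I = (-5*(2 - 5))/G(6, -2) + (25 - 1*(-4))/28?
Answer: -4962/301 ≈ -16.485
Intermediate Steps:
G(v, N) = 5 + 4*N*v (G(v, N) = 4*N*v + 5 = 5 + 4*N*v)
I = 827/1204 (I = (-5*(2 - 5))/(5 + 4*(-2)*6) + (25 - 1*(-4))/28 = (-5*(-3))/(5 - 48) + (25 + 4)*(1/28) = 15/(-43) + 29*(1/28) = 15*(-1/43) + 29/28 = -15/43 + 29/28 = 827/1204 ≈ 0.68688)
(-20 - 4)*I = (-20 - 4)*(827/1204) = -24*827/1204 = -4962/301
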